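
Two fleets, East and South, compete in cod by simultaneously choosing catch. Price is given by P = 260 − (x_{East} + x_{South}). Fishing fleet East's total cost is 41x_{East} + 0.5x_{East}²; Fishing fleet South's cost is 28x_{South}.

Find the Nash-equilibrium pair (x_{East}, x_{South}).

Fishing fleet East's profit: π = x_{East}(260 − (x_{East} + x_{South})) − 41x_{East} − 0.5x_{East}².
∂π/∂x_{East} = 219 − 3x_{East} − x_{South} = 0, so x_{East} = 73 − (1/3)x_{South}.
For South: ∂π/∂x_{South} = 232 − 2x_{South} − x_{East} = 0 ⇒ x_{South} = 116 − 0.5x_{East}.
Solving the two reaction functions simultaneously: (1 − (−1/3)(−0.5))x_{East} = 73 − (1/3)·116, so (5/6)x_{East} = 103/3 and x_{East} = 41.2.
Then x_{South} = 116 − 0.5·41.2 = 95.4.

41.2, 95.4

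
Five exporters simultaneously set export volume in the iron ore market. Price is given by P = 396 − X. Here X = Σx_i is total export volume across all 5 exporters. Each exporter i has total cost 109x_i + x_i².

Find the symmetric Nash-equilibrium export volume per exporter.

35.875

A representative exporter's profit is π_i = x_i(396 − X) − 109x_i − x_i², with X = x_i + Σ_{j≠i} x_j.
First-order condition: 287 − 4x_i − Σ_{j≠i} x_j = 0.
In a symmetric equilibrium every exporter chooses the same x, so Σ_{j≠i} x_j = 4x. The condition becomes 287 − 8x = 0, giving x = 287/8 = 35.875.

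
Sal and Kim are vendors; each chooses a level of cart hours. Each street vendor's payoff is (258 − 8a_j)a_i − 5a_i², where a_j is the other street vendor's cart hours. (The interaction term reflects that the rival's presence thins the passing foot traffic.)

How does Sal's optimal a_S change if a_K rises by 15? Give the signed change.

-12

Sal's payoff is (258 − 8a_K)a_S − 5a_S².
∂π/∂a_S = 258 − 8a_K − 10a_S = 0, so a_S = 25.8 − 0.8a_K.
The reaction-function slope is −0.8, so a 15-unit rise in a_K moves a_S by −0.8 × 15 = −12. Sal's best response falls — the actions are strategic substitutes.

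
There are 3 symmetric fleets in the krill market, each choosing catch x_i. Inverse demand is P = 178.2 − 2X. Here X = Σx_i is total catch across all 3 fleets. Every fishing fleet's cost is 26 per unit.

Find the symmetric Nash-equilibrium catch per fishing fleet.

A representative fishing fleet's profit is π_i = x_i(178.2 − 2X) − 26x_i, with X = x_i + Σ_{j≠i} x_j.
First-order condition: 152.2 − 4x_i − 2Σ_{j≠i} x_j = 0.
With identical fishing fleets, set every x_j = x: then 152.2 − 4x − 4x = 0, i.e. x = 152.2/8 = 19.025.

19.025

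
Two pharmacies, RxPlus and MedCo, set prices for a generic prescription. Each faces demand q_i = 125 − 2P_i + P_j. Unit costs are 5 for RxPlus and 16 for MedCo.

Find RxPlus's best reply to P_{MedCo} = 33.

RxPlus's profit: π = (P_{RxPlus} − 5)(125 − 2P_{RxPlus} + P_{MedCo}).
∂π/∂P_{RxPlus} = 135 − 4P_{RxPlus} + P_{MedCo} = 0 ⇒ P_{RxPlus} = 33.75 + 0.25P_{MedCo}.
At P_{MedCo} = 33: P_{RxPlus} = 33.75 + 0.25·33 = 42.

42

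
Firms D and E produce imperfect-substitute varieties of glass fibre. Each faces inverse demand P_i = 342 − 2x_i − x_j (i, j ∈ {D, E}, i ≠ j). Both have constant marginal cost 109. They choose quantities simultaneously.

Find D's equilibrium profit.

Firm D's profit: π = x_D(342 − 2x_D − x_E) − 109x_D.
∂π/∂x_D = 233 − 4x_D − x_E = 0 ⇒ x_D = 58.25 − 0.25x_E.
By symmetry x_E = x_D; substituting into the reaction function, 1.25x_D = 58.25 and x_D = 46.6.
P_D = 342 − 2·46.6 − 46.6 = 202.2.
Profit = (202.2 − 109)·46.6 = 4343.12.

4343.12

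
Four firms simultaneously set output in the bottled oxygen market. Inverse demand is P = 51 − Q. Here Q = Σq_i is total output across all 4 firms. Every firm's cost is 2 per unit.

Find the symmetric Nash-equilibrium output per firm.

9.8

A representative firm's profit is π_i = q_i(51 − Q) − 2q_i, with Q = q_i + Σ_{j≠i} q_j.
First-order condition: 49 − 2q_i − Σ_{j≠i} q_j = 0.
With identical firms, set every q_j = q: then 49 − 2q − 3q = 0, i.e. q = 49/5 = 9.8.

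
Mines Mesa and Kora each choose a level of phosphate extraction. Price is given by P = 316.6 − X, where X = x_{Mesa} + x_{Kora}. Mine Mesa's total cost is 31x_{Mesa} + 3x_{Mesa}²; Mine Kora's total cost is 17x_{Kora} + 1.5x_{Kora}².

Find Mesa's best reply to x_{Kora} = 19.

33.325

Mine Mesa's profit: π = x_{Mesa}(316.6 − (x_{Mesa} + x_{Kora})) − 31x_{Mesa} − 3x_{Mesa}².
∂π/∂x_{Mesa} = 285.6 − 8x_{Mesa} − x_{Kora} = 0, so x_{Mesa} = 35.7 − 0.125x_{Kora}.
At x_{Kora} = 19: x_{Mesa} = 35.7 − 0.125·19 = 33.325.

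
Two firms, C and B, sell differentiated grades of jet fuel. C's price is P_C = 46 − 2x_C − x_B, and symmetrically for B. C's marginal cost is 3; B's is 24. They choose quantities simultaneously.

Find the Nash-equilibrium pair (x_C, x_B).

Firm C's profit: π = x_C(46 − 2x_C − x_B) − 3x_C.
∂π/∂x_C = 43 − 4x_C − x_B = 0 ⇒ x_C = 10.75 − 0.25x_B.
Similarly x_B = 5.5 − 0.25x_C.
Substituting the second reaction function into the first: x_C = 10.75 − 0.25(5.5 − 0.25x_C), which gives 0.9375x_C = 9.375 ⇒ x_C = 10.
Then x_B = 5.5 − 0.25·10 = 3.

10, 3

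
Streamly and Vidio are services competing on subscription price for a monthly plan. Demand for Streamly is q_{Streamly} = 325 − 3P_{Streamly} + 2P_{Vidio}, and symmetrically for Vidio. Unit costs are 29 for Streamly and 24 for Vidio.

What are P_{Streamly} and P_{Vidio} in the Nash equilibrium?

102.0625, 100.1875

Streamly's profit: π = (P_{Streamly} − 29)(325 − 3P_{Streamly} + 2P_{Vidio}).
∂π/∂P_{Streamly} = 412 − 6P_{Streamly} + 2P_{Vidio} = 0 ⇒ P_{Streamly} = 206/3 + (1/3)P_{Vidio}.
Similarly P_{Vidio} = 397/6 + (1/3)P_{Streamly}.
Substituting the second reaction function into the first: P_{Streamly} = 206/3 + (1/3)(397/6 + (1/3)P_{Streamly}), which gives (8/9)P_{Streamly} = 1633/18 ⇒ P_{Streamly} = 102.0625.
Then P_{Vidio} = 397/6 + (1/3)·102.0625 = 100.1875.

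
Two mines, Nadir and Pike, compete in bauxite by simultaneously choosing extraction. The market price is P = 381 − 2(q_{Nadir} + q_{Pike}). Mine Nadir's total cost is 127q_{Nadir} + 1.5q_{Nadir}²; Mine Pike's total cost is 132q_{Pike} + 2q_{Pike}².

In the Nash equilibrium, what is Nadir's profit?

3045.875

Mine Nadir's profit: π = q_{Nadir}(381 − 2(q_{Nadir} + q_{Pike})) − 127q_{Nadir} − 1.5q_{Nadir}².
∂π/∂q_{Nadir} = 254 − 7q_{Nadir} − 2q_{Pike} = 0, so q_{Nadir} = 254/7 − (2/7)q_{Pike}.
For Pike: ∂π/∂q_{Pike} = 249 − 8q_{Pike} − 2q_{Nadir} = 0 ⇒ q_{Pike} = 31.125 − 0.25q_{Nadir}.
Plugging q_{Pike} into Nadir's best response: q_{Nadir} = 254/7 − (2/7)(31.125 − 0.25q_{Nadir}) ⇒ (13/14)q_{Nadir} = 767/28, so q_{Nadir} = 29.5.
Then q_{Pike} = 31.125 − 0.25·29.5 = 23.75.
Price P = 381 − 2·53.25 = 274.5.
Nadir's profit: (274.5 − 127)·29.5 − 1.5(29.5)² = 3045.875.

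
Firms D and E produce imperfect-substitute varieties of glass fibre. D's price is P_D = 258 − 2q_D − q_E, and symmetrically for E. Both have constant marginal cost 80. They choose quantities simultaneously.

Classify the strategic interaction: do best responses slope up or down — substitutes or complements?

strategic substitutes

Firm D's profit: π = q_D(258 − 2q_D − q_E) − 80q_D.
∂π/∂q_D = 178 − 4q_D − q_E = 0 ⇒ q_D = 44.5 − 0.25q_E.
The best-response slope dq_D/dq_E = −0.25 < 0: the reaction function is downward-sloping, so the choices are strategic substitutes.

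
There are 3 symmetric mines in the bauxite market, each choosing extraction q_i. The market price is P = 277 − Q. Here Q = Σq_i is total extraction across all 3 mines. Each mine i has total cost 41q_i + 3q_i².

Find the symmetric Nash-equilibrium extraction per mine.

23.6

A representative mine's profit is π_i = q_i(277 − Q) − 41q_i − 3q_i², with Q = q_i + Σ_{j≠i} q_j.
First-order condition: 236 − 8q_i − Σ_{j≠i} q_j = 0.
With identical mines, set every q_j = q: then 236 − 8q − 2q = 0, i.e. q = 236/10 = 23.6.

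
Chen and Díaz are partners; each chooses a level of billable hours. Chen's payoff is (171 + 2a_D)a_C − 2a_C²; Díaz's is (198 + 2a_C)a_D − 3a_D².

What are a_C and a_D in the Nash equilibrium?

Expanding Chen's payoff: 171a_C + 2a_Da_C − 2a_C².
∂π/∂a_C = 171 + 2a_D − 4a_C = 0, so a_C = 42.75 + 0.5a_D.
Likewise for Díaz: a_D = 33 + (1/3)a_C.
Solving the two reaction functions simultaneously: (1 − (0.5)(1/3))a_C = 42.75 + 0.5·33, so (5/6)a_C = 59.25 and a_C = 71.1.
Then a_D = 33 + (1/3)·71.1 = 56.7.

71.1, 56.7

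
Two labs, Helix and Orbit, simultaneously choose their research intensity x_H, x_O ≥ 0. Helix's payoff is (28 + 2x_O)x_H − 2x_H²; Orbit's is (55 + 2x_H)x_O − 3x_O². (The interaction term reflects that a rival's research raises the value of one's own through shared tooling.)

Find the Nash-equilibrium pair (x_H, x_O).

13.9, 13.8

Expanding Helix's payoff: 28x_H + 2x_Ox_H − 2x_H².
∂π/∂x_H = 28 + 2x_O − 4x_H = 0, so x_H = 7 + 0.5x_O.
Likewise for Orbit: x_O = 55/6 + (1/3)x_H.
Plugging x_O into Helix's best response: x_H = 7 + 0.5(55/6 + (1/3)x_H) ⇒ (5/6)x_H = 139/12, so x_H = 13.9.
Then x_O = 55/6 + (1/3)·13.9 = 13.8.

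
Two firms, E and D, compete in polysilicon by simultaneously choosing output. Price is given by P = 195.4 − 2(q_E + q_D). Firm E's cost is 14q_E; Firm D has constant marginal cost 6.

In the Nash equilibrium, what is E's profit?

1670.42

Firm E's profit: π = q_E(195.4 − 2(q_E + q_D)) − 14q_E.
∂π/∂q_E = 181.4 − 4q_E − 2q_D = 0, so q_E = 45.35 − 0.5q_D.
By the same steps for D: q_D = 47.35 − 0.5q_E.
Solving the two reaction functions simultaneously: (1 − (−0.5)(−0.5))q_E = 45.35 − 0.5·47.35, so 0.75q_E = 21.675 and q_E = 28.9.
Then q_D = 47.35 − 0.5·28.9 = 32.9.
Price P = 195.4 − 2·61.8 = 71.8.
E's profit: (71.8 − 14)·28.9 = 1670.42.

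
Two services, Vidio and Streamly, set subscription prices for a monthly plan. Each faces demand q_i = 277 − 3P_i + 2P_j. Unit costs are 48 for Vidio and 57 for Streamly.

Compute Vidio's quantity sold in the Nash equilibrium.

176.8125

Vidio's profit: π = (P_{Vidio} − 48)(277 − 3P_{Vidio} + 2P_{Streamly}).
∂π/∂P_{Vidio} = 421 − 6P_{Vidio} + 2P_{Streamly} = 0 ⇒ P_{Vidio} = 421/6 + (1/3)P_{Streamly}.
Similarly P_{Streamly} = 224/3 + (1/3)P_{Vidio}.
Solving the two reaction functions simultaneously: (1 − (1/3)(1/3))P_{Vidio} = 421/6 + (1/3)·(224/3), so (8/9)P_{Vidio} = 1711/18 and P_{Vidio} = 106.9375.
Then P_{Streamly} = 224/3 + (1/3)·106.9375 = 110.3125.
q_{Vidio} = 277 − 3·106.9375 + 2·110.3125 = 176.8125.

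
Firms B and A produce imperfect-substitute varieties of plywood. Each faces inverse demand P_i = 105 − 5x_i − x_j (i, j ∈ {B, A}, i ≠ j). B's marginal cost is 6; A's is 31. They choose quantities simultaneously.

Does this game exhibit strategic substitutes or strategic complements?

strategic substitutes

Firm B's profit: π = x_B(105 − 5x_B − x_A) − 6x_B.
∂π/∂x_B = 99 − 10x_B − x_A = 0 ⇒ x_B = 9.9 − 0.1x_A.
The best-response slope dx_B/dx_A = −0.1 < 0: the reaction function is downward-sloping, so the choices are strategic substitutes.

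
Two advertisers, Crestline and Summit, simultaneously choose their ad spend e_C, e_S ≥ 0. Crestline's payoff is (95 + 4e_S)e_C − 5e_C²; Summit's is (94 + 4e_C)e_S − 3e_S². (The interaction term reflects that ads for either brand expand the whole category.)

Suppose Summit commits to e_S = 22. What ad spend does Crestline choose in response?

18.3

Expanding Crestline's payoff: 95e_C + 4e_Se_C − 5e_C².
∂π/∂e_C = 95 + 4e_S − 10e_C = 0, so e_C = 9.5 + 0.4e_S.
At e_S = 22: e_C = 9.5 + 0.4·22 = 18.3.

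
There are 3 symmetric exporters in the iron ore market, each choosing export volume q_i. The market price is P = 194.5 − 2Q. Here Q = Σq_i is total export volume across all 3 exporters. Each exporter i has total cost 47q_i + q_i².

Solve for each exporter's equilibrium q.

14.75

A representative exporter's profit is π_i = q_i(194.5 − 2Q) − 47q_i − q_i², with Q = q_i + Σ_{j≠i} q_j.
First-order condition: 147.5 − 6q_i − 2Σ_{j≠i} q_j = 0.
Imposing symmetry (q_j = q for all j) turns Σ_{j≠i} q_j into 2q, so 147.5 = 10q and q = 14.75.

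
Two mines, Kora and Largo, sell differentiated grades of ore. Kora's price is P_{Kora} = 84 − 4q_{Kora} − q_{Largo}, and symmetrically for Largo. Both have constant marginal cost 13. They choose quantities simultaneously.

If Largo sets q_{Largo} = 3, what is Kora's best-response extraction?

Mine Kora's profit: π = q_{Kora}(84 − 4q_{Kora} − q_{Largo}) − 13q_{Kora}.
∂π/∂q_{Kora} = 71 − 8q_{Kora} − q_{Largo} = 0 ⇒ q_{Kora} = 8.875 − 0.125q_{Largo}.
At q_{Largo} = 3: q_{Kora} = 8.875 − 0.125·3 = 8.5.

8.5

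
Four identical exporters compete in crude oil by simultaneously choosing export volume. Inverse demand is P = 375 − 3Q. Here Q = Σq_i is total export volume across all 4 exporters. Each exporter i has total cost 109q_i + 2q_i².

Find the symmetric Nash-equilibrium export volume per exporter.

A representative exporter's profit is π_i = q_i(375 − 3Q) − 109q_i − 2q_i², with Q = q_i + Σ_{j≠i} q_j.
First-order condition: 266 − 10q_i − 3Σ_{j≠i} q_j = 0.
Imposing symmetry (q_j = q for all j) turns Σ_{j≠i} q_j into 3q, so 266 = 19q and q = 14.

14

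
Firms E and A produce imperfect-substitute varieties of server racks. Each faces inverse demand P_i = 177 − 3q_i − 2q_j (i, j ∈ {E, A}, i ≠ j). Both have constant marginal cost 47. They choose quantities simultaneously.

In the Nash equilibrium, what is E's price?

Firm E's profit: π = q_E(177 − 3q_E − 2q_A) − 47q_E.
∂π/∂q_E = 130 − 6q_E − 2q_A = 0 ⇒ q_E = 65/3 − (1/3)q_A.
The game is symmetric, so in equilibrium q_A = q_E: the reaction function gives (4/3)q_E = 65/3, hence q_E = 16.25.
P_E = 177 − 3·16.25 − 2·16.25 = 95.75.

95.75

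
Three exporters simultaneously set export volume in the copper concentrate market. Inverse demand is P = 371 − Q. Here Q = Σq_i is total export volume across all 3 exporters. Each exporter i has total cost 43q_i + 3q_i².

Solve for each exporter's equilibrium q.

32.8

A representative exporter's profit is π_i = q_i(371 − Q) − 43q_i − 3q_i², with Q = q_i + Σ_{j≠i} q_j.
First-order condition: 328 − 8q_i − Σ_{j≠i} q_j = 0.
With identical exporters, set every q_j = q: then 328 − 8q − 2q = 0, i.e. q = 328/10 = 32.8.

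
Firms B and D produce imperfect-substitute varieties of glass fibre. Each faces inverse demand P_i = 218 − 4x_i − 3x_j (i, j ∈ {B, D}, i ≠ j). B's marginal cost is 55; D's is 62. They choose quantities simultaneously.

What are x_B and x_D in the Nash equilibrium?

Firm B's profit: π = x_B(218 − 4x_B − 3x_D) − 55x_B.
∂π/∂x_B = 163 − 8x_B − 3x_D = 0 ⇒ x_B = 20.375 − 0.375x_D.
Similarly x_D = 19.5 − 0.375x_B.
Plugging x_D into B's best response: x_B = 20.375 − 0.375(19.5 − 0.375x_B) ⇒ (55/64)x_B = 13.0625, so x_B = 15.2.
Then x_D = 19.5 − 0.375·15.2 = 13.8.

15.2, 13.8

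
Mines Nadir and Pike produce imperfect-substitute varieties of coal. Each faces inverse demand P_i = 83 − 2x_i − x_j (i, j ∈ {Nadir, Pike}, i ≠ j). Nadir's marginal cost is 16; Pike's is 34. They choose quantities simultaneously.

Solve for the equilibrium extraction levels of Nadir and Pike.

Mine Nadir's profit: π = x_{Nadir}(83 − 2x_{Nadir} − x_{Pike}) − 16x_{Nadir}.
∂π/∂x_{Nadir} = 67 − 4x_{Nadir} − x_{Pike} = 0 ⇒ x_{Nadir} = 16.75 − 0.25x_{Pike}.
Similarly x_{Pike} = 12.25 − 0.25x_{Nadir}.
Substituting the second reaction function into the first: x_{Nadir} = 16.75 − 0.25(12.25 − 0.25x_{Nadir}), which gives 0.9375x_{Nadir} = 13.6875 ⇒ x_{Nadir} = 14.6.
Then x_{Pike} = 12.25 − 0.25·14.6 = 8.6.

14.6, 8.6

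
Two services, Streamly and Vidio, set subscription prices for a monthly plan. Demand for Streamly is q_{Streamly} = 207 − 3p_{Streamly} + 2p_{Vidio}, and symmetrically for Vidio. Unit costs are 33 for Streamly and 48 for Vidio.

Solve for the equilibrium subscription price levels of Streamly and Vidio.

79.3125, 84.9375

Streamly's profit: π = (p_{Streamly} − 33)(207 − 3p_{Streamly} + 2p_{Vidio}).
∂π/∂p_{Streamly} = 306 − 6p_{Streamly} + 2p_{Vidio} = 0 ⇒ p_{Streamly} = 51 + (1/3)p_{Vidio}.
Similarly p_{Vidio} = 58.5 + (1/3)p_{Streamly}.
Solving the two reaction functions simultaneously: (1 − (1/3)(1/3))p_{Streamly} = 51 + (1/3)·58.5, so (8/9)p_{Streamly} = 70.5 and p_{Streamly} = 79.3125.
Then p_{Vidio} = 58.5 + (1/3)·79.3125 = 84.9375.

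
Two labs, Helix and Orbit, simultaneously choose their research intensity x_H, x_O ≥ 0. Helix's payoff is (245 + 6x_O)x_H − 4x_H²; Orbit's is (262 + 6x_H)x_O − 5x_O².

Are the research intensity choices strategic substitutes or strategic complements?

strategic complements

Expanding Helix's payoff: 245x_H + 6x_Ox_H − 4x_H².
∂π/∂x_H = 245 + 6x_O − 8x_H = 0, so x_H = 30.625 + 0.75x_O.
The best-response slope dx_H/dx_O = 0.75 > 0: the reaction function is upward-sloping, so the choices are strategic complements.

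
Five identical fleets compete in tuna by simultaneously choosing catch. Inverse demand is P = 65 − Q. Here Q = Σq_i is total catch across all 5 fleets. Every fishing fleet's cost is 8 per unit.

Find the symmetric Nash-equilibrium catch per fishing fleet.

9.5

A representative fishing fleet's profit is π_i = q_i(65 − Q) − 8q_i, with Q = q_i + Σ_{j≠i} q_j.
First-order condition: 57 − 2q_i − Σ_{j≠i} q_j = 0.
In a symmetric equilibrium every fishing fleet chooses the same q, so Σ_{j≠i} q_j = 4q. The condition becomes 57 − 6q = 0, giving q = 57/6 = 9.5.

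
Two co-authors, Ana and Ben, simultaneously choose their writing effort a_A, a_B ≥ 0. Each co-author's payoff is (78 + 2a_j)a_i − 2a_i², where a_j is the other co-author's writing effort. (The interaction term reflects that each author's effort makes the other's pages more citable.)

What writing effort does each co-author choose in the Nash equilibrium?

39

Ana's payoff is (78 + 2a_B)a_A − 2a_A².
∂π/∂a_A = 78 + 2a_B − 4a_A = 0, so a_A = 19.5 + 0.5a_B.
Setting a_A = a_B in the reaction function: a_A = 19.5 + 0.5a_A, so a_A = 19.5 / 0.5 = 39.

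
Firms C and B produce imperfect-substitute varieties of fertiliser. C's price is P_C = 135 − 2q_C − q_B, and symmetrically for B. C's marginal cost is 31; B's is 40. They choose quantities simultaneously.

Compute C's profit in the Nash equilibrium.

915.92

Firm C's profit: π = q_C(135 − 2q_C − q_B) − 31q_C.
∂π/∂q_C = 104 − 4q_C − q_B = 0 ⇒ q_C = 26 − 0.25q_B.
Similarly q_B = 23.75 − 0.25q_C.
Substituting the second reaction function into the first: q_C = 26 − 0.25(23.75 − 0.25q_C), which gives 0.9375q_C = 20.0625 ⇒ q_C = 21.4.
Then q_B = 23.75 − 0.25·21.4 = 18.4.
P_C = 135 − 2·21.4 − 18.4 = 73.8.
Profit = (73.8 − 31)·21.4 = 915.92.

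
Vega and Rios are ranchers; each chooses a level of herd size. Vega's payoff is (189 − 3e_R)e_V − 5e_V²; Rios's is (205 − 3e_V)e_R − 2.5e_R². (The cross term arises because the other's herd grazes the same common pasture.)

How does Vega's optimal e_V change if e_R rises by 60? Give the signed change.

-18

Expanding Vega's payoff: 189e_V − 3e_Re_V − 5e_V².
∂π/∂e_V = 189 − 3e_R − 10e_V = 0, so e_V = 18.9 − 0.3e_R.
The reaction-function slope is −0.3, so a 60-unit rise in e_R moves e_V by −0.3 × 60 = −18. Vega's best response falls — the actions are strategic substitutes.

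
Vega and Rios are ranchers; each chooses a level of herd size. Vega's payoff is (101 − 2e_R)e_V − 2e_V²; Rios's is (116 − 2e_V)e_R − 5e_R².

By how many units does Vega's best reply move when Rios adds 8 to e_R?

Expanding Vega's payoff: 101e_V − 2e_Re_V − 2e_V².
∂π/∂e_V = 101 − 2e_R − 4e_V = 0, so e_V = 25.25 − 0.5e_R.
The reaction-function slope is −0.5, so an 8-unit rise in e_R moves e_V by −0.5 × 8 = −4. Vega's best response falls — the actions are strategic substitutes.

-4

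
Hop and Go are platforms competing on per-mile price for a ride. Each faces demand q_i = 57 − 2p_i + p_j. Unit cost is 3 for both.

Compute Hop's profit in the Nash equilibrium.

648

Hop's profit: π = (p_{Hop} − 3)(57 − 2p_{Hop} + p_{Go}).
∂π/∂p_{Hop} = 63 − 4p_{Hop} + p_{Go} = 0 ⇒ p_{Hop} = 15.75 + 0.25p_{Go}.
Setting p_{Hop} = p_{Go} in the reaction function: p_{Hop} = 15.75 + 0.25p_{Hop}, so p_{Hop} = 15.75 / 0.75 = 21.
q_{Hop} = 57 − 2·21 + 21 = 36.
Profit = (21 − 3)·36 = 648.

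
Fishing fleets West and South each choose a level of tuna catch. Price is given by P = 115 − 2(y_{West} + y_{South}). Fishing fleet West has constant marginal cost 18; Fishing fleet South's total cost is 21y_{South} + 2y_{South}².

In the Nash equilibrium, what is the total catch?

27.5

Fishing fleet West's profit: π = y_{West}(115 − 2(y_{West} + y_{South})) − 18y_{West}.
∂π/∂y_{West} = 97 − 4y_{West} − 2y_{South} = 0, so y_{West} = 24.25 − 0.5y_{South}.
For South: ∂π/∂y_{South} = 94 − 8y_{South} − 2y_{West} = 0 ⇒ y_{South} = 11.75 − 0.25y_{West}.
Solving the two reaction functions simultaneously: (1 − (−0.5)(−0.25))y_{West} = 24.25 − 0.5·11.75, so 0.875y_{West} = 18.375 and y_{West} = 21.
Then y_{South} = 11.75 − 0.25·21 = 6.5.
Total catch: 21 + 6.5 = 27.5.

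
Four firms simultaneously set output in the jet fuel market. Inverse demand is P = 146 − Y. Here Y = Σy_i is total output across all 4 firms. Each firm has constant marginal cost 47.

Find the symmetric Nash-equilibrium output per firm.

A representative firm's profit is π_i = y_i(146 − Y) − 47y_i, with Y = y_i + Σ_{j≠i} y_j.
First-order condition: 99 − 2y_i − Σ_{j≠i} y_j = 0.
With identical firms, set every y_j = y: then 99 − 2y − 3y = 0, i.e. y = 99/5 = 19.8.

19.8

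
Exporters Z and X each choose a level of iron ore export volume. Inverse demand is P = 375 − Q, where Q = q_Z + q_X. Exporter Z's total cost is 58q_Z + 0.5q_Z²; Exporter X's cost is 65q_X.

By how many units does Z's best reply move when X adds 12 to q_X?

-4

Exporter Z's profit: π = q_Z(375 − (q_Z + q_X)) − 58q_Z − 0.5q_Z².
∂π/∂q_Z = 317 − 3q_Z − q_X = 0, so q_Z = 317/3 − (1/3)q_X.
The reaction-function slope is −1/3, so a 12-unit rise in q_X moves q_Z by −1/3 × 12 = −4. Z's best response falls — the actions are strategic substitutes.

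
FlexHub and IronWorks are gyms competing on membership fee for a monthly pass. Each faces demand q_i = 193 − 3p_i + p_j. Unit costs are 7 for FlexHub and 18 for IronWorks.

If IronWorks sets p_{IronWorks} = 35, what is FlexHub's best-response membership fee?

FlexHub's profit: π = (p_{FlexHub} − 7)(193 − 3p_{FlexHub} + p_{IronWorks}).
∂π/∂p_{FlexHub} = 214 − 6p_{FlexHub} + p_{IronWorks} = 0 ⇒ p_{FlexHub} = 107/3 + (1/6)p_{IronWorks}.
At p_{IronWorks} = 35: p_{FlexHub} = 107/3 + (1/6)·35 = 41.5.

41.5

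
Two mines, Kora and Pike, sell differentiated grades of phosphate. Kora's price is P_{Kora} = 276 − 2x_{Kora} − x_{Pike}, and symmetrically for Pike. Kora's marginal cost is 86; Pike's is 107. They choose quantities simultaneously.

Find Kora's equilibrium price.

164.8

Mine Kora's profit: π = x_{Kora}(276 − 2x_{Kora} − x_{Pike}) − 86x_{Kora}.
∂π/∂x_{Kora} = 190 − 4x_{Kora} − x_{Pike} = 0 ⇒ x_{Kora} = 47.5 − 0.25x_{Pike}.
Similarly x_{Pike} = 42.25 − 0.25x_{Kora}.
Substituting the second reaction function into the first: x_{Kora} = 47.5 − 0.25(42.25 − 0.25x_{Kora}), which gives 0.9375x_{Kora} = 36.9375 ⇒ x_{Kora} = 39.4.
Then x_{Pike} = 42.25 − 0.25·39.4 = 32.4.
P_{Kora} = 276 − 2·39.4 − 32.4 = 164.8.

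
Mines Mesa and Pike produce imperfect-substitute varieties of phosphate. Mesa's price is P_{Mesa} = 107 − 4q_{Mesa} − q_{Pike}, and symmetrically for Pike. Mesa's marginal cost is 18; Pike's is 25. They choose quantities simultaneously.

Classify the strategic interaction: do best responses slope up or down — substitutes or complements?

strategic substitutes

Mine Mesa's profit: π = q_{Mesa}(107 − 4q_{Mesa} − q_{Pike}) − 18q_{Mesa}.
∂π/∂q_{Mesa} = 89 − 8q_{Mesa} − q_{Pike} = 0 ⇒ q_{Mesa} = 11.125 − 0.125q_{Pike}.
The best-response slope dq_{Mesa}/dq_{Pike} = −0.125 < 0: the reaction function is downward-sloping, so the choices are strategic substitutes.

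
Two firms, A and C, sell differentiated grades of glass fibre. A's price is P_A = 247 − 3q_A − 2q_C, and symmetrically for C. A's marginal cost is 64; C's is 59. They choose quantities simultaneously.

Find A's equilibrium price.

131.6875

Firm A's profit: π = q_A(247 − 3q_A − 2q_C) − 64q_A.
∂π/∂q_A = 183 − 6q_A − 2q_C = 0 ⇒ q_A = 30.5 − (1/3)q_C.
Similarly q_C = 94/3 − (1/3)q_A.
Solving the two reaction functions simultaneously: (1 − (−1/3)(−1/3))q_A = 30.5 − (1/3)·(94/3), so (8/9)q_A = 361/18 and q_A = 22.5625.
Then q_C = 94/3 − (1/3)·22.5625 = 23.8125.
P_A = 247 − 3·22.5625 − 2·23.8125 = 131.6875.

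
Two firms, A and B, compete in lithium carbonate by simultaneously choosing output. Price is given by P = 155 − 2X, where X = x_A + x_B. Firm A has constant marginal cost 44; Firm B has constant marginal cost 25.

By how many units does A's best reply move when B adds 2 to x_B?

-1

Firm A's profit: π = x_A(155 − 2(x_A + x_B)) − 44x_A.
∂π/∂x_A = 111 − 4x_A − 2x_B = 0, so x_A = 27.75 − 0.5x_B.
The reaction-function slope is −0.5, so a 2-unit rise in x_B moves x_A by −0.5 × 2 = −1. A's best response falls — the actions are strategic substitutes.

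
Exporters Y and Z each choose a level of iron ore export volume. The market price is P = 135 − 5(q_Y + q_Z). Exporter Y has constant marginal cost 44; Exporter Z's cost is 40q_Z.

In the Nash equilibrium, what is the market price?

73

Exporter Y's profit: π = q_Y(135 − 5(q_Y + q_Z)) − 44q_Y.
∂π/∂q_Y = 91 − 10q_Y − 5q_Z = 0, so q_Y = 9.1 − 0.5q_Z.
By the same steps for Z: q_Z = 9.5 − 0.5q_Y.
Solving the two reaction functions simultaneously: (1 − (−0.5)(−0.5))q_Y = 9.1 − 0.5·9.5, so 0.75q_Y = 4.35 and q_Y = 5.8.
Then q_Z = 9.5 − 0.5·5.8 = 6.6.
Equilibrium price: P = 135 − 5·12.4 = 73.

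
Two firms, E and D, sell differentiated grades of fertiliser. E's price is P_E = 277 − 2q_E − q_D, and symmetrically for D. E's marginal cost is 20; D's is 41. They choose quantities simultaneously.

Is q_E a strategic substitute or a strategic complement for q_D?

Firm E's profit: π = q_E(277 − 2q_E − q_D) − 20q_E.
∂π/∂q_E = 257 − 4q_E − q_D = 0 ⇒ q_E = 64.25 − 0.25q_D.
The best-response slope dq_E/dq_D = −0.25 < 0: the reaction function is downward-sloping, so the choices are strategic substitutes.

strategic substitutes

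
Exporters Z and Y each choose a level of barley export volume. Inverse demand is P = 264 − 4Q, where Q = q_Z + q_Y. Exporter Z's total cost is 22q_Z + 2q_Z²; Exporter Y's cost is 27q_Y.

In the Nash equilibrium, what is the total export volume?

35.8

Exporter Z's profit: π = q_Z(264 − 4(q_Z + q_Y)) − 22q_Z − 2q_Z².
∂π/∂q_Z = 242 − 12q_Z − 4q_Y = 0, so q_Z = 121/6 − (1/3)q_Y.
For Y: ∂π/∂q_Y = 237 − 8q_Y − 4q_Z = 0 ⇒ q_Y = 29.625 − 0.5q_Z.
Plugging q_Y into Z's best response: q_Z = 121/6 − (1/3)(29.625 − 0.5q_Z) ⇒ (5/6)q_Z = 247/24, so q_Z = 12.35.
Then q_Y = 29.625 − 0.5·12.35 = 23.45.
Total export volume: 12.35 + 23.45 = 35.8.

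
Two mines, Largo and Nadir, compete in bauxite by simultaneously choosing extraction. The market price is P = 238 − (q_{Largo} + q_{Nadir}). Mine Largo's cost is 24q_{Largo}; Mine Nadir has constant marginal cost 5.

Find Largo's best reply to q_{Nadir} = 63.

75.5

Mine Largo's profit: π = q_{Largo}(238 − (q_{Largo} + q_{Nadir})) − 24q_{Largo}.
∂π/∂q_{Largo} = 214 − 2q_{Largo} − q_{Nadir} = 0, so q_{Largo} = 107 − 0.5q_{Nadir}.
At q_{Nadir} = 63: q_{Largo} = 107 − 0.5·63 = 75.5.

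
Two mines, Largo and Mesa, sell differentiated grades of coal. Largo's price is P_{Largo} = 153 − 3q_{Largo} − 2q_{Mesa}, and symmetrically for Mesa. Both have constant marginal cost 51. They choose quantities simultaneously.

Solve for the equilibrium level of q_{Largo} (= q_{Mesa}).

12.75

Mine Largo's profit: π = q_{Largo}(153 − 3q_{Largo} − 2q_{Mesa}) − 51q_{Largo}.
∂π/∂q_{Largo} = 102 − 6q_{Largo} − 2q_{Mesa} = 0 ⇒ q_{Largo} = 17 − (1/3)q_{Mesa}.
By symmetry q_{Mesa} = q_{Largo}; substituting into the reaction function, (4/3)q_{Largo} = 17 and q_{Largo} = 12.75.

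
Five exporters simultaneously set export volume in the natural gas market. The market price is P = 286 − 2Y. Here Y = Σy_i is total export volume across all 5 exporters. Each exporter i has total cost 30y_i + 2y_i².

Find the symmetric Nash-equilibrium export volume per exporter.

16

A representative exporter's profit is π_i = y_i(286 − 2Y) − 30y_i − 2y_i², with Y = y_i + Σ_{j≠i} y_j.
First-order condition: 256 − 8y_i − 2Σ_{j≠i} y_j = 0.
In a symmetric equilibrium every exporter chooses the same y, so Σ_{j≠i} y_j = 4y. The condition becomes 256 − 16y = 0, giving y = 256/16 = 16.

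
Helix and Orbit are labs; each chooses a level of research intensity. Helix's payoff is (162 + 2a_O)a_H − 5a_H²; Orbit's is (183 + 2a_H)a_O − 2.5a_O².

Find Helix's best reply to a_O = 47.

Expanding Helix's payoff: 162a_H + 2a_Oa_H − 5a_H².
∂π/∂a_H = 162 + 2a_O − 10a_H = 0, so a_H = 16.2 + 0.2a_O.
At a_O = 47: a_H = 16.2 + 0.2·47 = 25.6.

25.6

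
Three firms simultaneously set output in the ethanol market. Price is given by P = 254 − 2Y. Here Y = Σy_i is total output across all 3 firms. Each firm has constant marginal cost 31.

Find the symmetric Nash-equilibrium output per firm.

A representative firm's profit is π_i = y_i(254 − 2Y) − 31y_i, with Y = y_i + Σ_{j≠i} y_j.
First-order condition: 223 − 4y_i − 2Σ_{j≠i} y_j = 0.
Imposing symmetry (y_j = y for all j) turns Σ_{j≠i} y_j into 2y, so 223 = 8y and y = 27.875.

27.875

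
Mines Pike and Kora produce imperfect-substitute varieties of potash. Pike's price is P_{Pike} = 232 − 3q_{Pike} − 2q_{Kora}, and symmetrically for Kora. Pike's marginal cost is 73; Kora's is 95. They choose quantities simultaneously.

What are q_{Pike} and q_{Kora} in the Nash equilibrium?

21.25, 15.75

Mine Pike's profit: π = q_{Pike}(232 − 3q_{Pike} − 2q_{Kora}) − 73q_{Pike}.
∂π/∂q_{Pike} = 159 − 6q_{Pike} − 2q_{Kora} = 0 ⇒ q_{Pike} = 26.5 − (1/3)q_{Kora}.
Similarly q_{Kora} = 137/6 − (1/3)q_{Pike}.
Substituting the second reaction function into the first: q_{Pike} = 26.5 − (1/3)(137/6 − (1/3)q_{Pike}), which gives (8/9)q_{Pike} = 170/9 ⇒ q_{Pike} = 21.25.
Then q_{Kora} = 137/6 − (1/3)·21.25 = 15.75.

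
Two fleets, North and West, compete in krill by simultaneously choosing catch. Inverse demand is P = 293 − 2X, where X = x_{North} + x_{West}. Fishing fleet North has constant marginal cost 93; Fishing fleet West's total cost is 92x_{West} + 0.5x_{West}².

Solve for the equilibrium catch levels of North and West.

Fishing fleet North's profit: π = x_{North}(293 − 2(x_{North} + x_{West})) − 93x_{North}.
∂π/∂x_{North} = 200 − 4x_{North} − 2x_{West} = 0, so x_{North} = 50 − 0.5x_{West}.
For West: ∂π/∂x_{West} = 201 − 5x_{West} − 2x_{North} = 0 ⇒ x_{West} = 40.2 − 0.4x_{North}.
Solving the two reaction functions simultaneously: (1 − (−0.5)(−0.4))x_{North} = 50 − 0.5·40.2, so 0.8x_{North} = 29.9 and x_{North} = 37.375.
Then x_{West} = 40.2 − 0.4·37.375 = 25.25.

37.375, 25.25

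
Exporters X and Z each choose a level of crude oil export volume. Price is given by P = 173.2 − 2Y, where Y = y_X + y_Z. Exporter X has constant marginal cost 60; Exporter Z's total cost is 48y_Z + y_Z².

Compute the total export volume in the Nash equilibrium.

Exporter X's profit: π = y_X(173.2 − 2(y_X + y_Z)) − 60y_X.
∂π/∂y_X = 113.2 − 4y_X − 2y_Z = 0, so y_X = 28.3 − 0.5y_Z.
For Z: ∂π/∂y_Z = 125.2 − 6y_Z − 2y_X = 0 ⇒ y_Z = 313/15 − (1/3)y_X.
Solving the two reaction functions simultaneously: (1 − (−0.5)(−1/3))y_X = 28.3 − 0.5·(313/15), so (5/6)y_X = 268/15 and y_X = 21.44.
Then y_Z = 313/15 − (1/3)·21.44 = 13.72.
Total export volume: 21.44 + 13.72 = 35.16.

35.16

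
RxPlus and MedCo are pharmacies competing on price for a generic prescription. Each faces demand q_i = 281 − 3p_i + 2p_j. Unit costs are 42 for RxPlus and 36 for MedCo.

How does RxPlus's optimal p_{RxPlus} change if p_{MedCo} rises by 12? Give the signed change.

4

RxPlus's profit: π = (p_{RxPlus} − 42)(281 − 3p_{RxPlus} + 2p_{MedCo}).
∂π/∂p_{RxPlus} = 407 − 6p_{RxPlus} + 2p_{MedCo} = 0 ⇒ p_{RxPlus} = 407/6 + (1/3)p_{MedCo}.
The reaction-function slope is 1/3, so a 12-unit rise in p_{MedCo} moves p_{RxPlus} by 1/3 × 12 = 4. RxPlus's best response rises — the actions are strategic complements.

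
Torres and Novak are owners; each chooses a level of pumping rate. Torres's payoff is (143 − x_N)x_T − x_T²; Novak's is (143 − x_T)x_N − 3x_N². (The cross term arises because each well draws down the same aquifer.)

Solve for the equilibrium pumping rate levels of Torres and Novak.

Expanding Torres's payoff: 143x_T − x_Nx_T − x_T².
∂π/∂x_T = 143 − x_N − 2x_T = 0, so x_T = 71.5 − 0.5x_N.
Likewise for Novak: x_N = 143/6 − (1/6)x_T.
Plugging x_N into Torres's best response: x_T = 71.5 − 0.5(143/6 − (1/6)x_T) ⇒ (11/12)x_T = 715/12, so x_T = 65.
Then x_N = 143/6 − (1/6)·65 = 13.

65, 13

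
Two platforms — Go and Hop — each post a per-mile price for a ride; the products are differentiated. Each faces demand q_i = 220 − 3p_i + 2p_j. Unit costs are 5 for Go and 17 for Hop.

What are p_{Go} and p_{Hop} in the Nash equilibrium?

61, 65.5

Go's profit: π = (p_{Go} − 5)(220 − 3p_{Go} + 2p_{Hop}).
∂π/∂p_{Go} = 235 − 6p_{Go} + 2p_{Hop} = 0 ⇒ p_{Go} = 235/6 + (1/3)p_{Hop}.
Similarly p_{Hop} = 271/6 + (1/3)p_{Go}.
Plugging p_{Hop} into Go's best response: p_{Go} = 235/6 + (1/3)(271/6 + (1/3)p_{Go}) ⇒ (8/9)p_{Go} = 488/9, so p_{Go} = 61.
Then p_{Hop} = 271/6 + (1/3)·61 = 65.5.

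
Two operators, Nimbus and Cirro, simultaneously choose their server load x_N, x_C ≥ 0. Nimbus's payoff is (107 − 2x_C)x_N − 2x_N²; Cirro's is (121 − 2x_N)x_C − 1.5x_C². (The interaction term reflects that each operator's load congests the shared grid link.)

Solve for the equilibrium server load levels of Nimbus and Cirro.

9.875, 33.75

Expanding Nimbus's payoff: 107x_N − 2x_Cx_N − 2x_N².
∂π/∂x_N = 107 − 2x_C − 4x_N = 0, so x_N = 26.75 − 0.5x_C.
Likewise for Cirro: x_C = 121/3 − (2/3)x_N.
Substituting the second reaction function into the first: x_N = 26.75 − 0.5(121/3 − (2/3)x_N), which gives (2/3)x_N = 79/12 ⇒ x_N = 9.875.
Then x_C = 121/3 − (2/3)·9.875 = 33.75.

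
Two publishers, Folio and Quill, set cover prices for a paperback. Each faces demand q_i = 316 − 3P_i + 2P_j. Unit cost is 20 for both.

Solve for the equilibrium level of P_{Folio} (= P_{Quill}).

Folio's profit: π = (P_{Folio} − 20)(316 − 3P_{Folio} + 2P_{Quill}).
∂π/∂P_{Folio} = 376 − 6P_{Folio} + 2P_{Quill} = 0 ⇒ P_{Folio} = 188/3 + (1/3)P_{Quill}.
By symmetry P_{Quill} = P_{Folio}; substituting into the reaction function, (2/3)P_{Folio} = 188/3 and P_{Folio} = 94.

94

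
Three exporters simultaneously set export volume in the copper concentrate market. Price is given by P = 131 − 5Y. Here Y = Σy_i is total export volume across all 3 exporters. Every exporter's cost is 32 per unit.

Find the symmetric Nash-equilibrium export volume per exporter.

4.95

A representative exporter's profit is π_i = y_i(131 − 5Y) − 32y_i, with Y = y_i + Σ_{j≠i} y_j.
First-order condition: 99 − 10y_i − 5Σ_{j≠i} y_j = 0.
Imposing symmetry (y_j = y for all j) turns Σ_{j≠i} y_j into 2y, so 99 = 20y and y = 4.95.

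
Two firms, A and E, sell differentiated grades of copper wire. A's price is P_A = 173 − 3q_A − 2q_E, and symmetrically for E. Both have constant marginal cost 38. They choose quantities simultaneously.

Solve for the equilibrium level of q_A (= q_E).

16.875

Firm A's profit: π = q_A(173 − 3q_A − 2q_E) − 38q_A.
∂π/∂q_A = 135 − 6q_A − 2q_E = 0 ⇒ q_A = 22.5 − (1/3)q_E.
The game is symmetric, so in equilibrium q_E = q_A: the reaction function gives (4/3)q_A = 22.5, hence q_A = 16.875.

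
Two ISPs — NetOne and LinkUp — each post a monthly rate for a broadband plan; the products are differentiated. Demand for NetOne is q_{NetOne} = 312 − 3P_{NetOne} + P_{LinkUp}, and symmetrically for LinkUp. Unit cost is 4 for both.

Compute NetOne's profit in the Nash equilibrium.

11089.92

NetOne's profit: π = (P_{NetOne} − 4)(312 − 3P_{NetOne} + P_{LinkUp}).
∂π/∂P_{NetOne} = 324 − 6P_{NetOne} + P_{LinkUp} = 0 ⇒ P_{NetOne} = 54 + (1/6)P_{LinkUp}.
The game is symmetric, so in equilibrium P_{LinkUp} = P_{NetOne}: the reaction function gives (5/6)P_{NetOne} = 54, hence P_{NetOne} = 64.8.
q_{NetOne} = 312 − 3·64.8 + 64.8 = 182.4.
Profit = (64.8 − 4)·182.4 = 11089.92.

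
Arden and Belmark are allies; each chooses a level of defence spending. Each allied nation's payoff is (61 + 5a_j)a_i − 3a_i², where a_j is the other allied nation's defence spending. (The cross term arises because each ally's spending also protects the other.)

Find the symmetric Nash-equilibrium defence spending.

61

Arden's payoff is (61 + 5a_B)a_A − 3a_A².
∂π/∂a_A = 61 + 5a_B − 6a_A = 0, so a_A = 61/6 + (5/6)a_B.
By symmetry a_B = a_A; substituting into the reaction function, (1/6)a_A = 61/6 and a_A = 61.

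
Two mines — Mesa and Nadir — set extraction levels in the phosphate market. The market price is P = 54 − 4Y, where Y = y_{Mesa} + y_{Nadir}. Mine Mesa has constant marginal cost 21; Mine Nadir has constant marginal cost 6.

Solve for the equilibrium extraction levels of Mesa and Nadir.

Mine Mesa's profit: π = y_{Mesa}(54 − 4(y_{Mesa} + y_{Nadir})) − 21y_{Mesa}.
∂π/∂y_{Mesa} = 33 − 8y_{Mesa} − 4y_{Nadir} = 0, so y_{Mesa} = 4.125 − 0.5y_{Nadir}.
By the same steps for Nadir: y_{Nadir} = 6 − 0.5y_{Mesa}.
Substituting the second reaction function into the first: y_{Mesa} = 4.125 − 0.5(6 − 0.5y_{Mesa}), which gives 0.75y_{Mesa} = 1.125 ⇒ y_{Mesa} = 1.5.
Then y_{Nadir} = 6 − 0.5·1.5 = 5.25.

1.5, 5.25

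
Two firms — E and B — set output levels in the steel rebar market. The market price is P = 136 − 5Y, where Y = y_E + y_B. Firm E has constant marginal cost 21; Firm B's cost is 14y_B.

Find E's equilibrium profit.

Firm E's profit: π = y_E(136 − 5(y_E + y_B)) − 21y_E.
∂π/∂y_E = 115 − 10y_E − 5y_B = 0, so y_E = 11.5 − 0.5y_B.
By the same steps for B: y_B = 12.2 − 0.5y_E.
Plugging y_B into E's best response: y_E = 11.5 − 0.5(12.2 − 0.5y_E) ⇒ 0.75y_E = 5.4, so y_E = 7.2.
Then y_B = 12.2 − 0.5·7.2 = 8.6.
Price P = 136 − 5·15.8 = 57.
E's profit: (57 − 21)·7.2 = 259.2.

259.2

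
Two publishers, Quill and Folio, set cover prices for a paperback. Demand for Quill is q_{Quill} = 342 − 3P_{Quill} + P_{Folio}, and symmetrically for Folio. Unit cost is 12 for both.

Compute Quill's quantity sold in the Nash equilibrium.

Quill's profit: π = (P_{Quill} − 12)(342 − 3P_{Quill} + P_{Folio}).
∂π/∂P_{Quill} = 378 − 6P_{Quill} + P_{Folio} = 0 ⇒ P_{Quill} = 63 + (1/6)P_{Folio}.
The game is symmetric, so in equilibrium P_{Folio} = P_{Quill}: the reaction function gives (5/6)P_{Quill} = 63, hence P_{Quill} = 75.6.
q_{Quill} = 342 − 3·75.6 + 75.6 = 190.8.

190.8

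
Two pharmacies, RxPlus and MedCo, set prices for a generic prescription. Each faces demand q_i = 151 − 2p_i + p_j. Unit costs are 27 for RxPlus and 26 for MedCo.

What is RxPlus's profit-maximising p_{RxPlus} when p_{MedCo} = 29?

58.5

RxPlus's profit: π = (p_{RxPlus} − 27)(151 − 2p_{RxPlus} + p_{MedCo}).
∂π/∂p_{RxPlus} = 205 − 4p_{RxPlus} + p_{MedCo} = 0 ⇒ p_{RxPlus} = 51.25 + 0.25p_{MedCo}.
At p_{MedCo} = 29: p_{RxPlus} = 51.25 + 0.25·29 = 58.5.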